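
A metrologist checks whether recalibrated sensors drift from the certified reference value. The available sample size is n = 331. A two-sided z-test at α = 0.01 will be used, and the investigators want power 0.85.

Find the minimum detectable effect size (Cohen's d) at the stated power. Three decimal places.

d ≈ 0.199

Need Φ(δ − 2.576) = 0.85, so δ = 2.576 + 1.036 = 3.612.
(Lower-tail contribution to power is negligible for δ > 0.)
δ = d·√n ⇒ d = δ/√n = 3.612/√331 = 0.1985.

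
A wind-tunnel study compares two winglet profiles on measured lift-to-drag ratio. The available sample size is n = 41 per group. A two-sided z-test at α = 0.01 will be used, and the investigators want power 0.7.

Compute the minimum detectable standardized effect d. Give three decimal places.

d ≈ 0.685

Required noncentrality: δ = z_{0.005} + z_{0.30} = 2.576 + 0.524 = 3.100.
(Lower-tail contribution to power is negligible for δ > 0.)
δ = d·√(n/2) ⇒ d = δ/√(n/2) = 3.100/√(41/2) = 0.6847.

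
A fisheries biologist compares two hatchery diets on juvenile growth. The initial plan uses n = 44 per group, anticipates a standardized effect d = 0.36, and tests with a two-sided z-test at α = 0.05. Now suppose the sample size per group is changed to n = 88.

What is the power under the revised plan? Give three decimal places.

With n = 88 per group: δ = d·√(n/2) = 0.36 × √(88/2) = 2.3880. Critical value z_{0.025} = 1.960.
Revised power = Φ(δ − 1.960) + Φ(−δ − 1.960) = Φ(0.428) + Φ(-4.348) = 0.6657 + 0.0000 = 0.6657.

Power ≈ 0.666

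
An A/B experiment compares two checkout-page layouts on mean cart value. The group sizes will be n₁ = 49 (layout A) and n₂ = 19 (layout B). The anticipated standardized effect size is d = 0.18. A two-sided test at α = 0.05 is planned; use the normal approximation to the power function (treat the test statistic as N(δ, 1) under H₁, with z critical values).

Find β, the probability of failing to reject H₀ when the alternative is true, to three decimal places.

β ≈ 0.898

Noncentrality parameter: δ = d / √(1/n₁ + 1/n₂) = 0.18 / √(1/49 + 1/19) = 0.6660
Critical value for a two-sided test at α = 0.05: z_{α/2} = 1.960.
Power = Φ(δ − 1.960) + Φ(−δ − 1.960) = Φ(-1.294) + Φ(-2.626) = 0.0978 + 0.0043 = 0.1022.
Type II error: β = 1 − power = 1 − 0.1022 = 0.8978.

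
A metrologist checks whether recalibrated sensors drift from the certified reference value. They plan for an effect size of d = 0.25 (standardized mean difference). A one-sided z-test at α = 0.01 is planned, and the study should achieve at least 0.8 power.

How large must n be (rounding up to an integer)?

n = 161

For power 0.8 need Φ(δ − z_{0.01}) = 0.8, so δ = z_{0.01} + z_{0.20} = 2.326 + 0.842 = 3.168.
δ = d·√n ⇒ n = (δ/d)² = (3.168 / 0.25)² = 160.58.
Rounding up, n = 161.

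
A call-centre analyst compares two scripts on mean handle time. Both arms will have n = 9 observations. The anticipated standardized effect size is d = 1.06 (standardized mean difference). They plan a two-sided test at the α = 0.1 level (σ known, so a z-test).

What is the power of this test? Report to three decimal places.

Noncentrality parameter: δ = d·√(n/2) = 1.06 × √(9/2) = 2.2486
Two-sided α = 0.1 → critical value z_{0.05} = 1.645.
Power = Φ(δ − 1.645) + Φ(−δ − 1.645) = Φ(0.604) + Φ(-3.893) = 0.7270 + 0.0000 = 0.7270.

Power ≈ 0.727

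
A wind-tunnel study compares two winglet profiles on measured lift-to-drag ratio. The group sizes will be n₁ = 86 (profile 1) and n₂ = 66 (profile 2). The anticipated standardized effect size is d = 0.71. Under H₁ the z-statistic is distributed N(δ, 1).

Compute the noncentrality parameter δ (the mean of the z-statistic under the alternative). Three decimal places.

The noncentrality parameter scales effect size by the design's sample-size factor: δ = d / √(1/n₁ + 1/n₂) = 0.71 / √(1/86 + 1/66) = 4.3387

δ ≈ 4.339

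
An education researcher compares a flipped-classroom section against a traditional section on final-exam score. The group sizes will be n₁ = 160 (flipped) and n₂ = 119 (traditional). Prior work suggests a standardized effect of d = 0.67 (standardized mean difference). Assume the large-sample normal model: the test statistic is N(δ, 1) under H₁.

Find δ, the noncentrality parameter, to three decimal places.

The noncentrality parameter scales effect size by the design's sample-size factor: δ = d / √(1/n₁ + 1/n₂) = 0.67 / √(1/160 + 1/119) = 5.5349

δ ≈ 5.535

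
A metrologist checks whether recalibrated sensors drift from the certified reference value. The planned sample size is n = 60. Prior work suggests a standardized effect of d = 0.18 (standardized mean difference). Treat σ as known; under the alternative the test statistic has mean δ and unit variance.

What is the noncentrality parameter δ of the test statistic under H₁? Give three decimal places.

δ = d·√n = 0.18 × √60 = 1.3943

δ ≈ 1.394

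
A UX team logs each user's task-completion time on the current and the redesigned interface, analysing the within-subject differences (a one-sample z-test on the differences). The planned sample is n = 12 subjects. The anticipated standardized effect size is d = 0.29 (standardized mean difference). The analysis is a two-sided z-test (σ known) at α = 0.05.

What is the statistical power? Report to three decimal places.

Power ≈ 0.171

Noncentrality parameter: δ = d·√n = 0.29 × √12 = 1.0046
Two-sided α = 0.05 → critical value z_{0.025} = 1.960.
Power = Φ(δ − 1.960) + Φ(−δ − 1.960) = Φ(-0.955) + Φ(-2.965) = 0.1697 + 0.0015 = 0.1712.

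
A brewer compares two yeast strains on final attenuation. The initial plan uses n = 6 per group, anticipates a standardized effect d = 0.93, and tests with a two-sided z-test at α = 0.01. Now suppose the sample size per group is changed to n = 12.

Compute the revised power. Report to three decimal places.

Power ≈ 0.383

With n = 12 per group: δ = d·√(n/2) = 0.93 × √(12/2) = 2.2780. Critical value z_{0.005} = 2.576.
Revised power = Φ(δ − 2.576) + Φ(−δ − 2.576) = Φ(-0.298) + Φ(-4.854) = 0.3829 + 0.0000 = 0.3829.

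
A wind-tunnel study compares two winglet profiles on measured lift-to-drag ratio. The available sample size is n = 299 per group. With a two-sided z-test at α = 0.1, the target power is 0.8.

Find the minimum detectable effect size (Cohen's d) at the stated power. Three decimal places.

d ≈ 0.203

Need Φ(δ − 1.645) = 0.8, so δ = 1.645 + 0.842 = 2.486.
(Lower-tail contribution to power is negligible for δ > 0.)
δ = d·√(n/2) ⇒ d = δ/√(n/2) = 2.486/√(299/2) = 0.2034.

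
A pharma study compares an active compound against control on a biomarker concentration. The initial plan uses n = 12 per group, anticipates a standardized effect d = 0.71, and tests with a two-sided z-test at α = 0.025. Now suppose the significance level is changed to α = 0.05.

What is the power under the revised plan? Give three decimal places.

δ = d·√(n/2) = 0.71 × √(12/2) = 1.7391 (unchanged). New critical value: z_{0.025} = 1.960.
Revised power = Φ(δ − 1.960) + Φ(−δ − 1.960) = Φ(-0.221) + Φ(-3.699) = 0.4126 + 0.0001 = 0.4127.

Power ≈ 0.413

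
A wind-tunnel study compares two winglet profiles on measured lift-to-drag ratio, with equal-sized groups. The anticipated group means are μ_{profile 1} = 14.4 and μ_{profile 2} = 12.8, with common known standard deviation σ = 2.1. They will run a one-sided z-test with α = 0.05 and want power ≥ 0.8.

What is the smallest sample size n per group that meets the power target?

Standardized effect: d = |μ_{profile 1} − μ_{profile 2}| / σ = |14.4 − 12.8| / 2.1 = 0.7619
For power 0.8 need Φ(δ − z_{0.05}) = 0.8, so δ = z_{0.05} + z_{0.20} = 1.645 + 0.842 = 2.486.
δ = d·√(n/2) ⇒ n = 2(δ/d)² = 2 × (2.486 / 0.7619)² = 21.30.
Round up to the next whole unit.

n = 22 per group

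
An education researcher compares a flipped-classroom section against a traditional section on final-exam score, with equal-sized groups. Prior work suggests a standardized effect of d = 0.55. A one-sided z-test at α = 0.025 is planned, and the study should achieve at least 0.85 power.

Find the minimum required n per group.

For power 0.85 need Φ(δ − z_{0.025}) = 0.85, so δ = z_{0.025} + z_{0.15} = 1.960 + 1.036 = 2.996.
δ = d·√(n/2) ⇒ n = 2(δ/d)² = 2 × (2.996 / 0.55)² = 59.36.
Rounding up, n = 60 per group.

n = 60 per group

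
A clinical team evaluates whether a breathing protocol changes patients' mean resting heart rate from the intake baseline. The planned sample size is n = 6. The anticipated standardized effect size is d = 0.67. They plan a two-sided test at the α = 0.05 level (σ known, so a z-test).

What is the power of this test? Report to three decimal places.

Noncentrality parameter: δ = d·√n = 0.67 × √6 = 1.6412
Two-sided α = 0.05 → critical value z_{0.025} = 1.960.
Power = Φ(δ − 1.960) + Φ(−δ − 1.960) = Φ(-0.319) + Φ(-3.601) = 0.3749 + 0.0002 = 0.3751.

Power ≈ 0.375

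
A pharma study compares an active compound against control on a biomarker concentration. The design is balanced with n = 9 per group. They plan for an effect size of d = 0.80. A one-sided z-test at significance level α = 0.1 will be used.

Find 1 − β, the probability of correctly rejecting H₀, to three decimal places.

Noncentrality parameter: δ = d·√(n/2) = 0.80 × √(9/2) = 1.6971
Critical value for a one-sided test at α = 0.1: z_α = 1.282.
Power = P(Z > 1.282 − δ) = Φ(0.416) = 0.6611.

Power ≈ 0.661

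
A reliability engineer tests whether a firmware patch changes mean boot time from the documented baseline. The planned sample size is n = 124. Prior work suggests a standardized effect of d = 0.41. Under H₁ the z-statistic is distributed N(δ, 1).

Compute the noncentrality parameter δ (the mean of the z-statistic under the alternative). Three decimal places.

δ ≈ 4.566

δ = d·√n = 0.41 × √124 = 4.5656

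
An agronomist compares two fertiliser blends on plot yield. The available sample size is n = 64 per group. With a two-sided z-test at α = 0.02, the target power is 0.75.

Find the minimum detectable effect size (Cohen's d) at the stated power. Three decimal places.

Required noncentrality: δ = z_{0.01} + z_{0.25} = 2.326 + 0.674 = 3.001.
(The second rejection-region term Φ(−δ − z_{α/2}) is negligible and dropped.)
δ = d·√(n/2) ⇒ d = δ/√(n/2) = 3.001/√(64/2) = 0.5305.

d ≈ 0.530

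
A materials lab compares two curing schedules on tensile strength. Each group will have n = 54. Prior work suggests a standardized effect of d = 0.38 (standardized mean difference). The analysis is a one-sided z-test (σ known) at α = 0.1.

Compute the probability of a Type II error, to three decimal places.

β ≈ 0.244

Noncentrality parameter: δ = d·√(n/2) = 0.38 × √(54/2) = 1.9745
Critical value for a one-sided test at α = 0.1: z_α = 1.282.
Power = Φ(δ − 1.282) = Φ(0.693) = 0.7558.
Type II error: β = 1 − power = 1 − 0.7558 = 0.2442.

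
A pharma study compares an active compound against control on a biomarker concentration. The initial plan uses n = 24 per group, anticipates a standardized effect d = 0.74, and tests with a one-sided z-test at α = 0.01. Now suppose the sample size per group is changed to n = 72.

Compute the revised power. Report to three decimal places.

Power ≈ 0.983

With n = 72 per group: δ = d·√(n/2) = 0.74 × √(72/2) = 4.4400. Critical value z_{0.01} = 2.326.
Revised power = Φ(δ − 2.326) = Φ(2.114) = 0.9827.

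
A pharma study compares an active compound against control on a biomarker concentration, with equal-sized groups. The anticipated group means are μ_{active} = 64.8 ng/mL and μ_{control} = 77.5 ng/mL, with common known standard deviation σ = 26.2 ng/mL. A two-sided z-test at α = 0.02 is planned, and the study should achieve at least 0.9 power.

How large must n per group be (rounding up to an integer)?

Standardized effect: d = |μ_{active} − μ_{control}| / σ = |64.8 − 77.5| / 26.2 = 0.4847
Set Φ(δ − 2.326) = 0.9; then δ − 2.326 = Φ⁻¹(0.9) = 1.282, giving δ = 3.608.
(For δ > 0 the lower-tail rejection region contributes negligibly to power, so the one-term inversion is standard.)
δ = d·√(n/2) ⇒ n = 2(δ/d)² = 2 × (3.608 / 0.4847)² = 110.80.
Rounding up, n = 111 per group.

n = 111 per group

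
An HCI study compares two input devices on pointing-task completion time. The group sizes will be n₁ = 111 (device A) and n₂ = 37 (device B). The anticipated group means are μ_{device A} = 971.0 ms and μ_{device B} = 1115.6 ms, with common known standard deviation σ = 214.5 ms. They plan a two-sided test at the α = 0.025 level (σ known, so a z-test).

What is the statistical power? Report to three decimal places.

Power ≈ 0.905

Standardized effect: d = |μ_{device A} − μ_{device B}| / σ = |971.0 − 1115.6| / 214.5 = 0.6741
Noncentrality parameter: δ = d / √(1/n₁ + 1/n₂) = 0.6741 / √(1/111 + 1/37) = 3.5512
Critical value for a two-sided test at α = 0.025: z_{α/2} = 2.241.
Power = Φ(δ − 2.241) + Φ(−δ − 2.241) = Φ(1.310) + Φ(-5.793) = 0.9049 + 0.0000 = 0.9049.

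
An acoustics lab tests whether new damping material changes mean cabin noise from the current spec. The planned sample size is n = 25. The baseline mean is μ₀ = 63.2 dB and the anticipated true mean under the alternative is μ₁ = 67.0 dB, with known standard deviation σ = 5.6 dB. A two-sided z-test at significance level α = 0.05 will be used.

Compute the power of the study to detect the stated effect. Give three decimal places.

Power ≈ 0.924

Standardized effect: d = |μ₁ − μ₀| / σ = |67.0 − 63.2| / 5.6 = 0.6786
Noncentrality parameter: δ = d·√n = 0.6786 × √25 = 3.3929
Critical value for a two-sided test at α = 0.05: z_{α/2} = 1.960.
Power = Φ(δ − 1.960) + Φ(−δ − 1.960) = Φ(1.433) + Φ(-5.353) = 0.9241 + 0.0000 = 0.9241.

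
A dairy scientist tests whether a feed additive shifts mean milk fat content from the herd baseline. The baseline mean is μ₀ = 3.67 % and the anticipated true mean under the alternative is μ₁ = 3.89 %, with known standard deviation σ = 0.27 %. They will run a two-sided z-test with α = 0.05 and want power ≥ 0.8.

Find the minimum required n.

Standardized effect: d = |μ₁ − μ₀| / σ = |3.89 − 3.67| / 0.27 = 0.8148
Set Φ(δ − 1.960) = 0.8; then δ − 1.960 = Φ⁻¹(0.8) = 0.842, giving δ = 2.802.
(The Φ(−δ − z_{α/2}) term is vanishingly small for δ > 0 and is dropped in the standard sample-size formula.)
δ = d·√n ⇒ n = (δ/d)² = (2.802 / 0.8148)² = 11.82.
Round up to the next whole unit.

n = 12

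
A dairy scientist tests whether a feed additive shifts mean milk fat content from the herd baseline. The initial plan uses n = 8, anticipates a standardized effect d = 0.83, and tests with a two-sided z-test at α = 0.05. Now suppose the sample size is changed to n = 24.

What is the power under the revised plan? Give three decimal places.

Power ≈ 0.982

With n = 24: δ = d·√n = 0.83 × √24 = 4.0662. Critical value z_{0.025} = 1.960.
Revised power = Φ(δ − 1.960) + Φ(−δ − 1.960) = Φ(2.106) + Φ(-6.026) = 0.9824 + 0.0000 = 0.9824.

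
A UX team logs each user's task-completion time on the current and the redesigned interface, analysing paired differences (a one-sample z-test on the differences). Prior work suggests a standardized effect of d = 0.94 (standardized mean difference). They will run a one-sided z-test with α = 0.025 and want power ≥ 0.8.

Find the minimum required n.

Set Φ(δ − 1.960) = 0.8; then δ − 1.960 = Φ⁻¹(0.8) = 0.842, giving δ = 2.802.
δ = d·√n ⇒ n = (δ/d)² = (2.802 / 0.94)² = 8.88.
Round up to the next whole unit.

n = 9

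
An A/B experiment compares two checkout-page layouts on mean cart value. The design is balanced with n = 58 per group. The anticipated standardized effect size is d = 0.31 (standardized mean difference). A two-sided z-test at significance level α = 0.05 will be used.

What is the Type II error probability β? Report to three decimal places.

β ≈ 0.614

Noncentrality parameter: δ = d·√(n/2) = 0.31 × √(58/2) = 1.6694
Two-sided α = 0.05 → critical value z_{0.025} = 1.960.
Power = Φ(δ − 1.960) + Φ(−δ − 1.960) = Φ(-0.291) + Φ(-3.629) = 0.3857 + 0.0001 = 0.3858.
Type II error: β = 1 − power = 1 − 0.3858 = 0.6142.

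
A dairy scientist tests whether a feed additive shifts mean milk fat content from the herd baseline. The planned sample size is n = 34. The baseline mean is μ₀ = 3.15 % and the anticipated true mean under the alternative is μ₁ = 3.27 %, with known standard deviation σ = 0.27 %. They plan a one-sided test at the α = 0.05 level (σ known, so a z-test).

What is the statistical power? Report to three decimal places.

Power ≈ 0.828

Standardized effect: d = |μ₁ − μ₀| / σ = |3.27 − 3.15| / 0.27 = 0.4444
Noncentrality parameter: δ = d·√n = 0.4444 × √34 = 2.5915
One-sided α = 0.05 → critical value z_{0.05} = 1.645.
Power = Φ(δ − 1.645) = Φ(0.947) = 0.8281.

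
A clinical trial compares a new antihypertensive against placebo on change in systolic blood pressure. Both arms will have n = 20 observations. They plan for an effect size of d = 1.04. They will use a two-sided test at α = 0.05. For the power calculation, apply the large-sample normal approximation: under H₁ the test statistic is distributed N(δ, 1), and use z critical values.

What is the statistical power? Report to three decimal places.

Noncentrality parameter: δ = d·√(n/2) = 1.04 × √(20/2) = 3.2888
Two-sided α = 0.05 → critical value z_{0.025} = 1.960.
Power = Φ(δ − 1.960) + Φ(−δ − 1.960) = Φ(1.329) + Φ(-5.249) = 0.9080 + 0.0000 = 0.9080.

Power ≈ 0.908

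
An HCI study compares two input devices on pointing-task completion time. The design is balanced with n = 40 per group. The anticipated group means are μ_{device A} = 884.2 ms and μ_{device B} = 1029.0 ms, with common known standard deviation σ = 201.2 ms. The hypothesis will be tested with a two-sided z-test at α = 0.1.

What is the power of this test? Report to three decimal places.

Standardized effect: d = |μ_{device A} − μ_{device B}| / σ = |884.2 − 1029.0| / 201.2 = 0.7197
Noncentrality parameter: δ = d·√(n/2) = 0.7197 × √(40/2) = 3.2185
Two-sided α = 0.1 → critical value z_{0.05} = 1.645.
Power = Φ(δ − 1.645) + Φ(−δ − 1.645) = Φ(1.574) + Φ(-4.863) = 0.9422 + 0.0000 = 0.9422.

Power ≈ 0.942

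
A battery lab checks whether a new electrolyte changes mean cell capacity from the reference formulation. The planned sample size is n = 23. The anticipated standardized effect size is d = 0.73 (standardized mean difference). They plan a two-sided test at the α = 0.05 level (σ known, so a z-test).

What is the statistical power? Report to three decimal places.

Power ≈ 0.938

Noncentrality parameter: δ = d·√n = 0.73 × √23 = 3.5010
Critical value for a two-sided test at α = 0.05: z_{α/2} = 1.960.
Power = Φ(δ − 1.960) + Φ(−δ − 1.960) = Φ(1.541) + Φ(-5.461) = 0.9383 + 0.0000 = 0.9383.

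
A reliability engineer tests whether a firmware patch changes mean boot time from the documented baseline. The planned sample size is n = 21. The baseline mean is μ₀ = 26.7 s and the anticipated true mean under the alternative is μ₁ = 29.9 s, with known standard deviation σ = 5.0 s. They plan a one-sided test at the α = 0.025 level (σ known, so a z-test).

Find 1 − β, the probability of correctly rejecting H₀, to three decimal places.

Standardized effect: d = |μ₁ − μ₀| / σ = |29.9 − 26.7| / 5.0 = 0.6400
Noncentrality parameter: δ = d·√n = 0.6400 × √21 = 2.9328
Critical value for a one-sided test at α = 0.025: z_α = 1.960.
Power = P(Z > 1.960 − δ) = Φ(0.973) = 0.8347.

Power ≈ 0.835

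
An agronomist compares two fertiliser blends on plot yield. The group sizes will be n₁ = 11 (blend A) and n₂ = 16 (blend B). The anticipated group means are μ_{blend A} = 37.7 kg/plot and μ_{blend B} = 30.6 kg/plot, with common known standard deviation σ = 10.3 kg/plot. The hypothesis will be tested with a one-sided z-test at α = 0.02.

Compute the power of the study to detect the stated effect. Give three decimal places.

Power ≈ 0.384

Standardized effect: d = |μ_{blend A} − μ_{blend B}| / σ = |37.7 − 30.6| / 10.3 = 0.6893
Noncentrality parameter: λ = d / √(1/n₁ + 1/n₂) = 0.6893 / √(1/11 + 1/16) = 1.7599
One-sided α = 0.02 → critical value z_{0.02} = 2.054.
Power = Φ(λ − 2.054) = Φ(-0.294) = 0.3844.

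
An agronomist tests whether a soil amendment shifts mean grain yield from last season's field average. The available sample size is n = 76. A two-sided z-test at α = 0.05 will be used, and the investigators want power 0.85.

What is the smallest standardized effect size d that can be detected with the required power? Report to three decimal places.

d ≈ 0.344

Need Φ(δ − 1.960) = 0.85, so δ = 1.960 + 1.036 = 2.996.
(The second rejection-region term Φ(−δ − z_{α/2}) is negligible and dropped.)
δ = d·√n ⇒ d = δ/√n = 2.996/√76 = 0.3437.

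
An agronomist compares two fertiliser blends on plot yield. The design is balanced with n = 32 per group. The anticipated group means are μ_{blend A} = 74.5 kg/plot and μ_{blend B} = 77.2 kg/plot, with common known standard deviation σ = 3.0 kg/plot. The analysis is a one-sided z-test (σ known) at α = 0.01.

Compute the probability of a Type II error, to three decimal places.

Standardized effect: d = |μ_{blend A} − μ_{blend B}| / σ = |74.5 − 77.2| / 3.0 = 0.9000
Noncentrality parameter: δ = d·√(n/2) = 0.9000 × √(32/2) = 3.6000
One-sided α = 0.01 → critical value z_{0.01} = 2.326.
Power = P(Z > 2.326 − δ) = Φ(1.274) = 0.8986.
Type II error: β = 1 − power = 1 − 0.8986 = 0.1014.

β ≈ 0.101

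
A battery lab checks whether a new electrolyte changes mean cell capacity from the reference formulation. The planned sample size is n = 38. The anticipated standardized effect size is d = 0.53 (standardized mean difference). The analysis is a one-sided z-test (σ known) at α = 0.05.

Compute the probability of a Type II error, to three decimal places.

Noncentrality parameter: δ = d·√n = 0.53 × √38 = 3.2671
Critical value for a one-sided test at α = 0.05: z_α = 1.645.
Power = Φ(δ − 1.645) = Φ(1.622) = 0.9476.
Type II error: β = 1 − power = 1 − 0.9476 = 0.0524.

β ≈ 0.052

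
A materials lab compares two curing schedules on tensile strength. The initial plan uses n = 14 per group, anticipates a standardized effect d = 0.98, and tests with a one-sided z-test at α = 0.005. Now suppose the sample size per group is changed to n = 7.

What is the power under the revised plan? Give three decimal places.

Power ≈ 0.229

With n = 7 per group: δ = d·√(n/2) = 0.98 × √(7/2) = 1.8334. Critical value z_{0.005} = 2.576.
Revised power = Φ(δ − 2.576) = Φ(-0.742) = 0.2289.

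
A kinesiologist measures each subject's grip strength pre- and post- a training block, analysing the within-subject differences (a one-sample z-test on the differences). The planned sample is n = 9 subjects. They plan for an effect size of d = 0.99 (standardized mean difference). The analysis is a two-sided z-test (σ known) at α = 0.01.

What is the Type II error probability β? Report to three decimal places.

β ≈ 0.347

Noncentrality parameter: δ = d·√n = 0.99 × √9 = 2.9700
Two-sided α = 0.01 → critical value z_{0.005} = 2.576.
Power = Φ(δ − 2.576) + Φ(−δ − 2.576) = Φ(0.394) + Φ(-5.546) = 0.6533 + 0.0000 = 0.6533.
Type II error: β = 1 − power = 1 − 0.6533 = 0.3467.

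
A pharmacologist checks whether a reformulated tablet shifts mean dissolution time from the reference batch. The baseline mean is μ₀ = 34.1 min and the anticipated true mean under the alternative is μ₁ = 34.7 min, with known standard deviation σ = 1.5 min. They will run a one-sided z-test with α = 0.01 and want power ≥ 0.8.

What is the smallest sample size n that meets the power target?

Standardized effect: d = |μ₁ − μ₀| / σ = |34.7 − 34.1| / 1.5 = 0.4000
Set Φ(δ − 2.326) = 0.8; then δ − 2.326 = Φ⁻¹(0.8) = 0.842, giving δ = 3.168.
δ = d·√n ⇒ n = (δ/d)² = (3.168 / 0.4000)² = 62.73.
Rounding up, n = 63.

n = 63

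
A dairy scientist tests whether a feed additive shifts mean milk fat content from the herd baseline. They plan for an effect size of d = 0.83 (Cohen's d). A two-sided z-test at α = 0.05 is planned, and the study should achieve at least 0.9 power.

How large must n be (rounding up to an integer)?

Set Φ(δ − 1.960) = 0.9; then δ − 1.960 = Φ⁻¹(0.9) = 1.282, giving δ = 3.242.
(For δ > 0 the lower-tail rejection region contributes negligibly to power, so the one-term inversion is standard.)
δ = d·√n ⇒ n = (δ/d)² = (3.242 / 0.83)² = 15.25.
Round up to the next whole unit.

n = 16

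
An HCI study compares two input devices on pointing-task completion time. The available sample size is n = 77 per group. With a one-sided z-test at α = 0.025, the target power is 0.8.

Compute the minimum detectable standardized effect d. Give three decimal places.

Need Φ(δ − 1.960) = 0.8, so δ = 1.960 + 0.842 = 2.802.
δ = d·√(n/2) ⇒ d = δ/√(n/2) = 2.802/√(77/2) = 0.4515.

d ≈ 0.452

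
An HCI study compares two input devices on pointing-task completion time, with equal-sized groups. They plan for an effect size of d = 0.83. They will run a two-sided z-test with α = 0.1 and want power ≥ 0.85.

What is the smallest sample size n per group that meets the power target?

n = 21 per group

For power 0.85 need Φ(δ − z_{0.05}) = 0.85, so δ = z_{0.05} + z_{0.15} = 1.645 + 1.036 = 2.681.
(For δ > 0 the lower-tail rejection region contributes negligibly to power, so the one-term inversion is standard.)
δ = d·√(n/2) ⇒ n = 2(δ/d)² = 2 × (2.681 / 0.83)² = 20.87.
Round up to the next whole unit.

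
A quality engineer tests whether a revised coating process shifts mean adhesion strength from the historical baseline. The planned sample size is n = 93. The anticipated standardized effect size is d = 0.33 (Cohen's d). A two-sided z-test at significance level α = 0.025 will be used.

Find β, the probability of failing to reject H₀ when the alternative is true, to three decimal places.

Noncentrality parameter: δ = d·√n = 0.33 × √93 = 3.1824
Two-sided α = 0.025 → critical value z_{0.0125} = 2.241.
Power = Φ(δ − 2.241) + Φ(−δ − 2.241) = Φ(0.941) + Φ(-5.424) = 0.8266 + 0.0000 = 0.8266.
Type II error: β = 1 − power = 1 − 0.8266 = 0.1734.

β ≈ 0.173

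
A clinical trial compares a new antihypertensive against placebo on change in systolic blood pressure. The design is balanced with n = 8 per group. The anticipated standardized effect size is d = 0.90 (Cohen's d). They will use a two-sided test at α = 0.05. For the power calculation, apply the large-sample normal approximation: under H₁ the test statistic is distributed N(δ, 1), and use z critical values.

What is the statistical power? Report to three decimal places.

Power ≈ 0.437

Noncentrality parameter: δ = d·√(n/2) = 0.90 × √(8/2) = 1.8000
Two-sided α = 0.05 → critical value z_{0.025} = 1.960.
Power = Φ(δ − 1.960) + Φ(−δ − 1.960) = Φ(-0.160) + Φ(-3.760) = 0.4365 + 0.0001 = 0.4365.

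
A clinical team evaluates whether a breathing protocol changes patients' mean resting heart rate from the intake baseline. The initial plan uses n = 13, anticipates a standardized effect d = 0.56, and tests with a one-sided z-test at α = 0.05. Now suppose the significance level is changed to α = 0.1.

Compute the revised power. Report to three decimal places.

δ = d·√n = 0.56 × √13 = 2.0191 (unchanged). New critical value: z_{0.1} = 1.282.
Revised power = Φ(δ − 1.282) = Φ(0.738) = 0.7696.

Power ≈ 0.770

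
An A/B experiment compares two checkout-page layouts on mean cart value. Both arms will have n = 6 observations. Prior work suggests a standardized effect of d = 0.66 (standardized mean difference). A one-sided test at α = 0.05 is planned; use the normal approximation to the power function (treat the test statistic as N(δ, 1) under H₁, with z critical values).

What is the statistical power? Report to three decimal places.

Power ≈ 0.308

Noncentrality parameter: δ = d·√(n/2) = 0.66 × √(6/2) = 1.1432
Critical value for a one-sided test at α = 0.05: z_α = 1.645.
Power = P(Z > 1.645 − δ) = Φ(-0.502) = 0.3079.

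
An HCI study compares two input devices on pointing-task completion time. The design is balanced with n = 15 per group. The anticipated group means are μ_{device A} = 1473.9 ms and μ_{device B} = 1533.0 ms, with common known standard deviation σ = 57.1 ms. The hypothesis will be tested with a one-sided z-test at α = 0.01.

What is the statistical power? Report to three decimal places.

Standardized effect: d = |μ_{device A} − μ_{device B}| / σ = |1473.9 − 1533.0| / 57.1 = 1.0350
Noncentrality parameter: δ = d·√(n/2) = 1.0350 × √(15/2) = 2.8345
Critical value for a one-sided test at α = 0.01: z_α = 2.326.
Power = Φ(δ − 2.326) = Φ(0.508) = 0.6943.

Power ≈ 0.694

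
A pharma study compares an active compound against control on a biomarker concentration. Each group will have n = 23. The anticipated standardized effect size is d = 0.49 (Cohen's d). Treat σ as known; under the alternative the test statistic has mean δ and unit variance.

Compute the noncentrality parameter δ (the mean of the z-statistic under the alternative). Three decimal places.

The noncentrality parameter scales effect size by the design's sample-size factor: δ = d·√(n/2) = 0.49 × √(23/2) = 1.6617

δ ≈ 1.662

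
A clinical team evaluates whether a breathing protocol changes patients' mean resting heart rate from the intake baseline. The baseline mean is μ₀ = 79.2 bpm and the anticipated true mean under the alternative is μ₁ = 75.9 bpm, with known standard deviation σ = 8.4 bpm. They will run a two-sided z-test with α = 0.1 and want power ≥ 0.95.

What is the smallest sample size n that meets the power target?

Standardized effect: d = |μ₁ − μ₀| / σ = |75.9 − 79.2| / 8.4 = 0.3929
Set Φ(δ − 1.645) = 0.95; then δ − 1.645 = Φ⁻¹(0.95) = 1.645, giving δ = 3.290.
(The Φ(−δ − z_{α/2}) term is vanishingly small for δ > 0 and is dropped in the standard sample-size formula.)
δ = d·√n ⇒ n = (δ/d)² = (3.290 / 0.3929)² = 70.12.
Round up to the next whole unit.

n = 71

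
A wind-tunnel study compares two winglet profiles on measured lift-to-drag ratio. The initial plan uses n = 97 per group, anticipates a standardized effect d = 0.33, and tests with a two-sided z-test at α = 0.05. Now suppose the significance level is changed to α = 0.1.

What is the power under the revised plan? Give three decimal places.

δ = d·√(n/2) = 0.33 × √(97/2) = 2.2982 (unchanged). New critical value: z_{0.05} = 1.645.
Revised power = Φ(δ − 1.645) + Φ(−δ − 1.645) = Φ(0.653) + Φ(-3.943) = 0.7432 + 0.0000 = 0.7433.

Power ≈ 0.743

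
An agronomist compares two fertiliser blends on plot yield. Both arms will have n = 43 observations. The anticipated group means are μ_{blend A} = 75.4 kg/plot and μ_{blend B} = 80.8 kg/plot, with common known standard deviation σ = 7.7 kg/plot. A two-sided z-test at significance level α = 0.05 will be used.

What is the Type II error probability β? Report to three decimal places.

β ≈ 0.098

Standardized effect: d = |μ_{blend A} − μ_{blend B}| / σ = |75.4 − 80.8| / 7.7 = 0.7013
Noncentrality parameter: δ = d·√(n/2) = 0.7013 × √(43/2) = 3.2518
Critical value for a two-sided test at α = 0.05: z_{α/2} = 1.960.
Power = Φ(δ − 1.960) + Φ(−δ − 1.960) = Φ(1.292) + Φ(-5.212) = 0.9018 + 0.0000 = 0.9018.
Type II error: β = 1 − power = 1 − 0.9018 = 0.0982.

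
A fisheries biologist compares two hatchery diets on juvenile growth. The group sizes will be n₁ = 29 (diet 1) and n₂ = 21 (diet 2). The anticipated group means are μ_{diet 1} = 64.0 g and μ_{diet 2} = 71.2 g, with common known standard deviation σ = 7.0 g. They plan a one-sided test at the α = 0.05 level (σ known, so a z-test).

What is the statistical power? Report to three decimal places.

Standardized effect: d = |μ_{diet 1} − μ_{diet 2}| / σ = |64.0 − 71.2| / 7.0 = 1.0286
Noncentrality parameter: δ = d / √(1/n₁ + 1/n₂) = 1.0286 / √(1/29 + 1/21) = 3.5897
Critical value for a one-sided test at α = 0.05: z_α = 1.645.
Power = Φ(δ − 1.645) = Φ(1.945) = 0.9741.

Power ≈ 0.974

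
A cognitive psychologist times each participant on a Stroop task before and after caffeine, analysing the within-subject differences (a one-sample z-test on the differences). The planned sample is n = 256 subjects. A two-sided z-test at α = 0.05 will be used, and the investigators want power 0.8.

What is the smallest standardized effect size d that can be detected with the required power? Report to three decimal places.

d ≈ 0.175

Required noncentrality: δ = z_{0.025} + z_{0.20} = 1.960 + 0.842 = 2.802.
(The second rejection-region term Φ(−δ − z_{α/2}) is negligible and dropped.)
δ = d·√n ⇒ d = δ/√n = 2.802/√256 = 0.1751.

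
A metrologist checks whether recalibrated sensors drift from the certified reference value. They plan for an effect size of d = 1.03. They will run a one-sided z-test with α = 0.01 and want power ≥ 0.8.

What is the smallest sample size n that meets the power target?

For power 0.8 need Φ(δ − z_{0.01}) = 0.8, so δ = z_{0.01} + z_{0.20} = 2.326 + 0.842 = 3.168.
δ = d·√n ⇒ n = (δ/d)² = (3.168 / 1.03)² = 9.46.
Rounding up, n = 10.

n = 10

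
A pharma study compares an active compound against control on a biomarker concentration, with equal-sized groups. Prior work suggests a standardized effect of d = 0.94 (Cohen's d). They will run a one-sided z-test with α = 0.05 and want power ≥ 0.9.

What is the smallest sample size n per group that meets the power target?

n = 20 per group

For power 0.9 need Φ(δ − z_{0.05}) = 0.9, so δ = z_{0.05} + z_{0.10} = 1.645 + 1.282 = 2.926.
δ = d·√(n/2) ⇒ n = 2(δ/d)² = 2 × (2.926 / 0.94)² = 19.38.
Round up to the next whole unit.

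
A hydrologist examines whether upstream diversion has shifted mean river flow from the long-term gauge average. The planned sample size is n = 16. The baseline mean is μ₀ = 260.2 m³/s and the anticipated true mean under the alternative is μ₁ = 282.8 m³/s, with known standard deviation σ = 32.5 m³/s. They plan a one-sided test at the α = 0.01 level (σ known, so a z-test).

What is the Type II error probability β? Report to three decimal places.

Standardized effect: d = |μ₁ − μ₀| / σ = |282.8 − 260.2| / 32.5 = 0.6954
Noncentrality parameter: δ = d·√n = 0.6954 × √16 = 2.7815
Critical value for a one-sided test at α = 0.01: z_α = 2.326.
Power = P(Z > 2.326 − δ) = Φ(0.455) = 0.6755.
Type II error: β = 1 − power = 1 − 0.6755 = 0.3245.

β ≈ 0.324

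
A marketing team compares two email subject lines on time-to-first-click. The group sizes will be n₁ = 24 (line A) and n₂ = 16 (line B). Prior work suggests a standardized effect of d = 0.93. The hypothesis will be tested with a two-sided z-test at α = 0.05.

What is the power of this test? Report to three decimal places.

Power ≈ 0.822

Noncentrality parameter: δ = d / √(1/n₁ + 1/n₂) = 0.93 / √(1/24 + 1/16) = 2.8815
Critical value for a two-sided test at α = 0.05: z_{α/2} = 1.960.
Power = Φ(δ − 1.960) + Φ(−δ − 1.960) = Φ(0.922) + Φ(-4.841) = 0.8216 + 0.0000 = 0.8216.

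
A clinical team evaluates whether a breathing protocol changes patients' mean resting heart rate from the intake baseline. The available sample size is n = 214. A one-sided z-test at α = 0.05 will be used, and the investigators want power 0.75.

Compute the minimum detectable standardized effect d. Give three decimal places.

Required noncentrality: δ = z_{0.05} + z_{0.25} = 1.645 + 0.674 = 2.319.
δ = d·√n ⇒ d = δ/√n = 2.319/√214 = 0.1585.

d ≈ 0.159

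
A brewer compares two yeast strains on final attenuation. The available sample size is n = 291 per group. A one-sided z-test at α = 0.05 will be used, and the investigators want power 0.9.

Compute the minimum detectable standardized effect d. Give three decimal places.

Need Φ(δ − 1.645) = 0.9, so δ = 1.645 + 1.282 = 2.926.
δ = d·√(n/2) ⇒ d = δ/√(n/2) = 2.926/√(291/2) = 0.2426.

d ≈ 0.243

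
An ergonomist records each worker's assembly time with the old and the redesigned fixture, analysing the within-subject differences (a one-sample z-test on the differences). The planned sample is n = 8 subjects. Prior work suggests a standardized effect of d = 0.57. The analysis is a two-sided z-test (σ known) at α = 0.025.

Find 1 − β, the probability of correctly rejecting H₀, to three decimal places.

Noncentrality parameter: δ = d·√n = 0.57 × √8 = 1.6122
Two-sided α = 0.025 → critical value z_{0.0125} = 2.241.
Power = Φ(δ − 2.241) + Φ(−δ − 2.241) = Φ(-0.629) + Φ(-3.854) = 0.2646 + 0.0001 = 0.2647.

Power ≈ 0.265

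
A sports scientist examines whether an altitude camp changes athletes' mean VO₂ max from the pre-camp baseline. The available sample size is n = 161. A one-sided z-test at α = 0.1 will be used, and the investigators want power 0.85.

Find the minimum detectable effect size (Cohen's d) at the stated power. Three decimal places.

Required noncentrality: δ = z_{0.1} + z_{0.15} = 1.282 + 1.036 = 2.318.
δ = d·√n ⇒ d = δ/√n = 2.318/√161 = 0.1827.

d ≈ 0.183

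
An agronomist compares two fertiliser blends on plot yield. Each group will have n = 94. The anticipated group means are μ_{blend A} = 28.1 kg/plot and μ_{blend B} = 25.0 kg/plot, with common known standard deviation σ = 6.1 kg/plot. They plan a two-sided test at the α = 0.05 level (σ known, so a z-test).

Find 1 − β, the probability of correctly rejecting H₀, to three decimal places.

Power ≈ 0.936

Standardized effect: d = |μ_{blend A} − μ_{blend B}| / σ = |28.1 − 25.0| / 6.1 = 0.5082
Noncentrality parameter: δ = d·√(n/2) = 0.5082 × √(94/2) = 3.4840
Two-sided α = 0.05 → critical value z_{0.025} = 1.960.
Power = Φ(δ − 1.960) + Φ(−δ − 1.960) = Φ(1.524) + Φ(-5.444) = 0.9363 + 0.0000 = 0.9363.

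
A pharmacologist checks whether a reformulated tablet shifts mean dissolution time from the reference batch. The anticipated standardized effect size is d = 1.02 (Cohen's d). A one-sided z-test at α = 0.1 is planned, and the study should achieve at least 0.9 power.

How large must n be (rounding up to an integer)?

n = 7

Set Φ(δ − 1.282) = 0.9; then δ − 1.282 = Φ⁻¹(0.9) = 1.282, giving δ = 2.563.
δ = d·√n ⇒ n = (δ/d)² = (2.563 / 1.02)² = 6.31.
Rounding up, n = 7.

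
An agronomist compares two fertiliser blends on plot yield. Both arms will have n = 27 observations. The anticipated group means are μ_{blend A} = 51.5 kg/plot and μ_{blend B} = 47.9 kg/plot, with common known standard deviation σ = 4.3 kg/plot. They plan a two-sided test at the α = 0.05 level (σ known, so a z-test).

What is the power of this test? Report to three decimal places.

Power ≈ 0.868

Standardized effect: d = |μ_{blend A} − μ_{blend B}| / σ = |51.5 − 47.9| / 4.3 = 0.8372
Noncentrality parameter: δ = d·√(n/2) = 0.8372 × √(27/2) = 3.0761
Two-sided α = 0.05 → critical value z_{0.025} = 1.960.
Power = Φ(δ − 1.960) + Φ(−δ − 1.960) = Φ(1.116) + Φ(-5.036) = 0.8678 + 0.0000 = 0.8678.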